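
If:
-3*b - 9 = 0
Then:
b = -3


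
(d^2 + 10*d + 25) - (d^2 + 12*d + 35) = -2*d - 10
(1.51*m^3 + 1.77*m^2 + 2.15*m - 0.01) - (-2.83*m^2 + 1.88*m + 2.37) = 1.51*m^3 + 4.6*m^2 + 0.27*m - 2.38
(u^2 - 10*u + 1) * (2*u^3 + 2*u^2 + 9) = 2*u^5 - 18*u^4 - 18*u^3 + 11*u^2 - 90*u + 9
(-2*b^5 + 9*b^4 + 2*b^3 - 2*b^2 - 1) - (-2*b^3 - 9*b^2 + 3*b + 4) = -2*b^5 + 9*b^4 + 4*b^3 + 7*b^2 - 3*b - 5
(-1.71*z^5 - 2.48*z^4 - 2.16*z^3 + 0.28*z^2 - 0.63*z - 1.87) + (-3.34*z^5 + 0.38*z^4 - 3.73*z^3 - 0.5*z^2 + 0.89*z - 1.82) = -5.05*z^5 - 2.1*z^4 - 5.89*z^3 - 0.22*z^2 + 0.26*z - 3.69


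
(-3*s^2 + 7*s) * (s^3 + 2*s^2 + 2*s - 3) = -3*s^5 + s^4 + 8*s^3 + 23*s^2 - 21*s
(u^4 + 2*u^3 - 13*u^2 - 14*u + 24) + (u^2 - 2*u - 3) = u^4 + 2*u^3 - 12*u^2 - 16*u + 21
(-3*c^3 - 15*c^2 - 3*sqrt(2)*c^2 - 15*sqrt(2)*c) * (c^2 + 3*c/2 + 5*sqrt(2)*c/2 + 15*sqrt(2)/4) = -3*c^5 - 39*c^4/2 - 21*sqrt(2)*c^4/2 - 273*sqrt(2)*c^3/4 - 75*c^3/2 - 315*sqrt(2)*c^2/4 - 195*c^2/2 - 225*c/2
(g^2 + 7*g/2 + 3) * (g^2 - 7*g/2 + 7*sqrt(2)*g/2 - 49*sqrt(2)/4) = g^4 + 7*sqrt(2)*g^3/2 - 37*g^2/4 - 259*sqrt(2)*g/8 - 21*g/2 - 147*sqrt(2)/4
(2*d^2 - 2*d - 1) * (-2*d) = -4*d^3 + 4*d^2 + 2*d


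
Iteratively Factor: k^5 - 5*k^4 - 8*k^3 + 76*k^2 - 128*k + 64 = (k - 2)*(k^4 - 3*k^3 - 14*k^2 + 48*k - 32) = (k - 2)^2*(k^3 - k^2 - 16*k + 16) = (k - 4)*(k - 2)^2*(k^2 + 3*k - 4) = (k - 4)*(k - 2)^2*(k - 1)*(k + 4)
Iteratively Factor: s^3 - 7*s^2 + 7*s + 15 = (s - 5)*(s^2 - 2*s - 3) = (s - 5)*(s + 1)*(s - 3)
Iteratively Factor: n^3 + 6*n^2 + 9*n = (n)*(n^2 + 6*n + 9) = n*(n + 3)*(n + 3)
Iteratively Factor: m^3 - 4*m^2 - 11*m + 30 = (m - 5)*(m^2 + m - 6) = (m - 5)*(m - 2)*(m + 3)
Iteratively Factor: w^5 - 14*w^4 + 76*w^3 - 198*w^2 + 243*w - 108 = (w - 3)*(w^4 - 11*w^3 + 43*w^2 - 69*w + 36) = (w - 3)*(w - 1)*(w^3 - 10*w^2 + 33*w - 36) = (w - 3)^2*(w - 1)*(w^2 - 7*w + 12) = (w - 3)^3*(w - 1)*(w - 4)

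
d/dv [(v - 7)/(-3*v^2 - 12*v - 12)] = (v - 16)/(3*(v^3 + 6*v^2 + 12*v + 8))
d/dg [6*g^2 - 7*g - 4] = 12*g - 7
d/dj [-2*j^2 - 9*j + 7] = -4*j - 9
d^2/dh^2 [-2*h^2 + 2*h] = -4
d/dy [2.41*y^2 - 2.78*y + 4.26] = 4.82*y - 2.78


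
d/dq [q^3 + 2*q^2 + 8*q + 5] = 3*q^2 + 4*q + 8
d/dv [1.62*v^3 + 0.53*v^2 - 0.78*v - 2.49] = 4.86*v^2 + 1.06*v - 0.78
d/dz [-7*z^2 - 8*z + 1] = -14*z - 8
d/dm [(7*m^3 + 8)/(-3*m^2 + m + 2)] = (21*m^2*(-3*m^2 + m + 2) + (6*m - 1)*(7*m^3 + 8))/(-3*m^2 + m + 2)^2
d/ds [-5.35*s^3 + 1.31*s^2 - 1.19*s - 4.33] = -16.05*s^2 + 2.62*s - 1.19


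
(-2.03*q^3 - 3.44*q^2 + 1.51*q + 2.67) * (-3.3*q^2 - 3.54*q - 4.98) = 6.699*q^5 + 18.5382*q^4 + 17.304*q^3 + 2.9748*q^2 - 16.9716*q - 13.2966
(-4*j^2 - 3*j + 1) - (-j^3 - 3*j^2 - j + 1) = j^3 - j^2 - 2*j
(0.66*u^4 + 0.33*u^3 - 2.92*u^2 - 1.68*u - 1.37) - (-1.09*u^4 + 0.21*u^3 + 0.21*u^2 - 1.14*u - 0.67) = 1.75*u^4 + 0.12*u^3 - 3.13*u^2 - 0.54*u - 0.7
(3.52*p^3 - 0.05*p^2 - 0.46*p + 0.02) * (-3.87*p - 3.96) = -13.6224*p^4 - 13.7457*p^3 + 1.9782*p^2 + 1.7442*p - 0.0792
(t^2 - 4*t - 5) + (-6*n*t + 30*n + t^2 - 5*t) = -6*n*t + 30*n + 2*t^2 - 9*t - 5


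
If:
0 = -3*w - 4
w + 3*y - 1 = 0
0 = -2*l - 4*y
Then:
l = -14/9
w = -4/3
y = 7/9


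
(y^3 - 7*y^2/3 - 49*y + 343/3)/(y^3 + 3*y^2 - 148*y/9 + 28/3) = 3*(y^2 - 49)/(3*y^2 + 16*y - 12)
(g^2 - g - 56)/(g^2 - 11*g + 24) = (g + 7)/(g - 3)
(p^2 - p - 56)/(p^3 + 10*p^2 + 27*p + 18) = (p^2 - p - 56)/(p^3 + 10*p^2 + 27*p + 18)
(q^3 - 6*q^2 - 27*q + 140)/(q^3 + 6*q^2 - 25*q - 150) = (q^2 - 11*q + 28)/(q^2 + q - 30)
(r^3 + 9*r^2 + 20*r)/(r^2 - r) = (r^2 + 9*r + 20)/(r - 1)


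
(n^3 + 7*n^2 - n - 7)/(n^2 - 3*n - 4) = (n^2 + 6*n - 7)/(n - 4)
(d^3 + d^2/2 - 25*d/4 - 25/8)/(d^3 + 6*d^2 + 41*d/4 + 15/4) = (d - 5/2)/(d + 3)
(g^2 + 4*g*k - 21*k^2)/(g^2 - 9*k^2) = (g + 7*k)/(g + 3*k)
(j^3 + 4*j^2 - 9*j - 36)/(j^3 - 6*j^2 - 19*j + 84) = (j + 3)/(j - 7)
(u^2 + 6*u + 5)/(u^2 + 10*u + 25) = (u + 1)/(u + 5)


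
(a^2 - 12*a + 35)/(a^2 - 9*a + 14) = (a - 5)/(a - 2)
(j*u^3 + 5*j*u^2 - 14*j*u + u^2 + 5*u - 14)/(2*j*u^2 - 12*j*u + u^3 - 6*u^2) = (j*u^3 + 5*j*u^2 - 14*j*u + u^2 + 5*u - 14)/(u*(2*j*u - 12*j + u^2 - 6*u))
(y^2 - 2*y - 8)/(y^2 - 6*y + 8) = (y + 2)/(y - 2)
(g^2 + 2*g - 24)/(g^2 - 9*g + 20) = (g + 6)/(g - 5)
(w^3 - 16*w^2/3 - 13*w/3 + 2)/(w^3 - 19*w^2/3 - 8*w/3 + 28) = (3*w^2 + 2*w - 1)/(3*w^2 - w - 14)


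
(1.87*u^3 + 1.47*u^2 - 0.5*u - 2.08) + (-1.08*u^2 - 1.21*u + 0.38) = 1.87*u^3 + 0.39*u^2 - 1.71*u - 1.7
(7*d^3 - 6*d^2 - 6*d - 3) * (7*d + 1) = 49*d^4 - 35*d^3 - 48*d^2 - 27*d - 3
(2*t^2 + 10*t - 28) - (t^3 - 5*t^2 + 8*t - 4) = -t^3 + 7*t^2 + 2*t - 24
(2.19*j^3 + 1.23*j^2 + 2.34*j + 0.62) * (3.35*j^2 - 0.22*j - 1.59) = 7.3365*j^5 + 3.6387*j^4 + 4.0863*j^3 - 0.3935*j^2 - 3.857*j - 0.9858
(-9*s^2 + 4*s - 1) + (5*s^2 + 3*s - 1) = -4*s^2 + 7*s - 2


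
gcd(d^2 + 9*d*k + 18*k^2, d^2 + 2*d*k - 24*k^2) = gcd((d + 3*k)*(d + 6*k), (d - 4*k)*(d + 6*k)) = d + 6*k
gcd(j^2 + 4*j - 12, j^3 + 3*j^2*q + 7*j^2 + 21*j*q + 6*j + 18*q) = j + 6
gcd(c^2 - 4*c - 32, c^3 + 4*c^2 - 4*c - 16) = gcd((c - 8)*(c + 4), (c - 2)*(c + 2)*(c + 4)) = c + 4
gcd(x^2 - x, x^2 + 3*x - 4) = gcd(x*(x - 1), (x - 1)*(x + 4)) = x - 1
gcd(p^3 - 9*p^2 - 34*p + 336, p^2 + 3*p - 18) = p + 6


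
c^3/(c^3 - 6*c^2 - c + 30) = c^3/(c^3 - 6*c^2 - c + 30)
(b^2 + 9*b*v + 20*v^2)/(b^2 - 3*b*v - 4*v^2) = (-b^2 - 9*b*v - 20*v^2)/(-b^2 + 3*b*v + 4*v^2)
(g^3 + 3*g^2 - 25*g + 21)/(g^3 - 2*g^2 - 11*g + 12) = (g^2 + 4*g - 21)/(g^2 - g - 12)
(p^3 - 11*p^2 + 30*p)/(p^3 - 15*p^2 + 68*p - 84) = p*(p - 5)/(p^2 - 9*p + 14)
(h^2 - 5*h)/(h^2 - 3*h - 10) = h/(h + 2)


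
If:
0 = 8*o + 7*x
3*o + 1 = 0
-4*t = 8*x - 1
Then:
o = -1/3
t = -43/84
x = 8/21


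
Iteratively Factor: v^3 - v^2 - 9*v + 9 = (v + 3)*(v^2 - 4*v + 3) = (v - 3)*(v + 3)*(v - 1)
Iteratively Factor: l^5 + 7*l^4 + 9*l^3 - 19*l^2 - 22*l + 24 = (l - 1)*(l^4 + 8*l^3 + 17*l^2 - 2*l - 24) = (l - 1)*(l + 3)*(l^3 + 5*l^2 + 2*l - 8) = (l - 1)*(l + 3)*(l + 4)*(l^2 + l - 2) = (l - 1)*(l + 2)*(l + 3)*(l + 4)*(l - 1)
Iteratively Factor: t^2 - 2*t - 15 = (t + 3)*(t - 5)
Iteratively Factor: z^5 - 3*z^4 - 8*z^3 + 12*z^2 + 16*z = (z + 1)*(z^4 - 4*z^3 - 4*z^2 + 16*z) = (z - 4)*(z + 1)*(z^3 - 4*z) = z*(z - 4)*(z + 1)*(z^2 - 4) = z*(z - 4)*(z + 1)*(z + 2)*(z - 2)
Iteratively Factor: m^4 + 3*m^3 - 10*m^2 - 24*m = (m - 3)*(m^3 + 6*m^2 + 8*m) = (m - 3)*(m + 2)*(m^2 + 4*m) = (m - 3)*(m + 2)*(m + 4)*(m)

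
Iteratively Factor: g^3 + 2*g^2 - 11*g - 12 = (g - 3)*(g^2 + 5*g + 4) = (g - 3)*(g + 1)*(g + 4)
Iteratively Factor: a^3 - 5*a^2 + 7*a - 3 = (a - 1)*(a^2 - 4*a + 3) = (a - 1)^2*(a - 3)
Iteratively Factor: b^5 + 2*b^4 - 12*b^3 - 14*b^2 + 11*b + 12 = (b - 1)*(b^4 + 3*b^3 - 9*b^2 - 23*b - 12) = (b - 1)*(b + 1)*(b^3 + 2*b^2 - 11*b - 12) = (b - 3)*(b - 1)*(b + 1)*(b^2 + 5*b + 4) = (b - 3)*(b - 1)*(b + 1)^2*(b + 4)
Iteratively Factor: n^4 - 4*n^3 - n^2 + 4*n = (n + 1)*(n^3 - 5*n^2 + 4*n) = (n - 4)*(n + 1)*(n^2 - n) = (n - 4)*(n - 1)*(n + 1)*(n)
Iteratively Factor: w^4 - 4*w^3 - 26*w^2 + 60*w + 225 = (w + 3)*(w^3 - 7*w^2 - 5*w + 75) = (w - 5)*(w + 3)*(w^2 - 2*w - 15) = (w - 5)*(w + 3)^2*(w - 5)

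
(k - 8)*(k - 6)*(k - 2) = k^3 - 16*k^2 + 76*k - 96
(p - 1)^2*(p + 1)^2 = p^4 - 2*p^2 + 1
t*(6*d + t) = 6*d*t + t^2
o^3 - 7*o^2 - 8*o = o*(o - 8)*(o + 1)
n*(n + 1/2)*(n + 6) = n^3 + 13*n^2/2 + 3*n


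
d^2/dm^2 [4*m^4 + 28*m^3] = 24*m*(2*m + 7)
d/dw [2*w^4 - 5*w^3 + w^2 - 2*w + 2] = 8*w^3 - 15*w^2 + 2*w - 2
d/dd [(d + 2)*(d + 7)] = 2*d + 9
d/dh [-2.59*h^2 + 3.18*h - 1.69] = 3.18 - 5.18*h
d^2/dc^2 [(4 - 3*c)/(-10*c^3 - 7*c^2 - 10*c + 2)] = 2*(900*c^5 - 1770*c^4 - 2393*c^3 - 1428*c^2 - 954*c - 396)/(1000*c^9 + 2100*c^8 + 4470*c^7 + 3943*c^6 + 3630*c^5 + 606*c^4 + 280*c^3 - 516*c^2 + 120*c - 8)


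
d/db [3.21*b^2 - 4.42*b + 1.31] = 6.42*b - 4.42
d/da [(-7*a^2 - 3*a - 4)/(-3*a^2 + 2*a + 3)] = (-23*a^2 - 66*a - 1)/(9*a^4 - 12*a^3 - 14*a^2 + 12*a + 9)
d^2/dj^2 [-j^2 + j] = -2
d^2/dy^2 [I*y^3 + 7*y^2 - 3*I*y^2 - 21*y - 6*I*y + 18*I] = 6*I*y + 14 - 6*I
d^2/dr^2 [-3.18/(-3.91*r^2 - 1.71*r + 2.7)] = (-97.232316*r^2 - 42.523596*r + 3.18*(7.82*r + 1.71)*(15.64*r + 3.42) + 67.14252)/(3.91*r^2 + 1.71*r - 2.7)^3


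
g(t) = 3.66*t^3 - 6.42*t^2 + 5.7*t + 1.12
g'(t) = 10.98*t^2 - 12.84*t + 5.7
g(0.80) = 3.45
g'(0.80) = 2.46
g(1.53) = 7.92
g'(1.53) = 11.76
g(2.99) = 58.60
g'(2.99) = 65.47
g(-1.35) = -27.28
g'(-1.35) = 43.05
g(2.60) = 36.87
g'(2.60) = 46.54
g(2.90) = 52.92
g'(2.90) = 60.81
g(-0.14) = 0.19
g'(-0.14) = 7.71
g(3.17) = 71.26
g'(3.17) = 75.33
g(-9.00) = -3238.34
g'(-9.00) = 1010.64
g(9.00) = 2200.54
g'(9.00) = 779.52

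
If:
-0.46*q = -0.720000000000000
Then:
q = 1.57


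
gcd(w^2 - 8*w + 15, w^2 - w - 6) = w - 3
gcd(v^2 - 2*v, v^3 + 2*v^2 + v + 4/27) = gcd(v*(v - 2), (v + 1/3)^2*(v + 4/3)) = 1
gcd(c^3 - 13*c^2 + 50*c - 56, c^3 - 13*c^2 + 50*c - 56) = c^3 - 13*c^2 + 50*c - 56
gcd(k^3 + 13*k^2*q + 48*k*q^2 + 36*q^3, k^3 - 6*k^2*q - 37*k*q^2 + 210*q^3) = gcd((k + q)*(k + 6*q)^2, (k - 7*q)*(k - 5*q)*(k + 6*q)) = k + 6*q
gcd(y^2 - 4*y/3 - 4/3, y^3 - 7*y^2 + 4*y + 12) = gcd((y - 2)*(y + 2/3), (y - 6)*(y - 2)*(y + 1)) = y - 2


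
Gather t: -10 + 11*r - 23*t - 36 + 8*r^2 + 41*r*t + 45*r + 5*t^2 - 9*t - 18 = 8*r^2 + 56*r + 5*t^2 + t*(41*r - 32) - 64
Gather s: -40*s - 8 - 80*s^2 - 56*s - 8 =-80*s^2 - 96*s - 16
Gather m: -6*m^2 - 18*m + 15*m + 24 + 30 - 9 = -6*m^2 - 3*m + 45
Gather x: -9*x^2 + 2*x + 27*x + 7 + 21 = -9*x^2 + 29*x + 28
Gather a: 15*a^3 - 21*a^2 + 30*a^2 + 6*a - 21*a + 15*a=15*a^3 + 9*a^2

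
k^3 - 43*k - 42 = (k - 7)*(k + 1)*(k + 6)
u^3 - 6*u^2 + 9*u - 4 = (u - 4)*(u - 1)^2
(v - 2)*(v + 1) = v^2 - v - 2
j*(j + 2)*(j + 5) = j^3 + 7*j^2 + 10*j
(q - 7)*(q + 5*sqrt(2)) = q^2 - 7*q + 5*sqrt(2)*q - 35*sqrt(2)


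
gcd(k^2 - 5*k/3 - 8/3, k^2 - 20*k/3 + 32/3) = k - 8/3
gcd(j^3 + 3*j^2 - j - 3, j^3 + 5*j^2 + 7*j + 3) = j^2 + 4*j + 3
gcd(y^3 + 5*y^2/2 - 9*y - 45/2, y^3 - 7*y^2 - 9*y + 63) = y^2 - 9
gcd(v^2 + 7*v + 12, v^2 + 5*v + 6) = v + 3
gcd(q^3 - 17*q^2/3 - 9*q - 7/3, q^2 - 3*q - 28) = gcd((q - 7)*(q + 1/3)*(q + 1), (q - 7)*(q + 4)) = q - 7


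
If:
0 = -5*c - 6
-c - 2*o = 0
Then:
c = -6/5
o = 3/5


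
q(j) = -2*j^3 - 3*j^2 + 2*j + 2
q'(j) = -6*j^2 - 6*j + 2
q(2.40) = -38.13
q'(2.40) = -46.96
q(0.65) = 1.48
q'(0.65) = -4.44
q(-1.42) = -1.16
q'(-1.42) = -1.58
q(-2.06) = 2.63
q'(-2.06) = -11.10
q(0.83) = 0.45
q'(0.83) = -7.11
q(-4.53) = 117.30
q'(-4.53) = -93.95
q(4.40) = -217.65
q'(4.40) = -140.56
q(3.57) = -120.09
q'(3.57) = -95.89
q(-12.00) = 3002.00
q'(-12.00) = -790.00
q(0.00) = 2.00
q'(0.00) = 2.00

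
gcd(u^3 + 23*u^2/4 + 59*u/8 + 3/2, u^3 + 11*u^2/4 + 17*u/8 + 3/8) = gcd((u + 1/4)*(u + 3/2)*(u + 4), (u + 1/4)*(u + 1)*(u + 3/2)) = u^2 + 7*u/4 + 3/8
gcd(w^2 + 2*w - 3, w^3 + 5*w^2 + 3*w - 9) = w^2 + 2*w - 3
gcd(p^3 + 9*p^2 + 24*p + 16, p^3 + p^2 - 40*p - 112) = p^2 + 8*p + 16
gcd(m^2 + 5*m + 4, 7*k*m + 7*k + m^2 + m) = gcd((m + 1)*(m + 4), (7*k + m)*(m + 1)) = m + 1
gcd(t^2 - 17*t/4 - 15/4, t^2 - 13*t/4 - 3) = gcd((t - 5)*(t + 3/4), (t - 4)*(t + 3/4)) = t + 3/4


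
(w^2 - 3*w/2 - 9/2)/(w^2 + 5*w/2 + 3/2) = (w - 3)/(w + 1)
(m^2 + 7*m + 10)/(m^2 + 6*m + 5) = (m + 2)/(m + 1)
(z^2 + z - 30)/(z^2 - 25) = (z + 6)/(z + 5)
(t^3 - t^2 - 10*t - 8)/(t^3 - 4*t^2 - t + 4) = (t + 2)/(t - 1)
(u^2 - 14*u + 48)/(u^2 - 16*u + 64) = (u - 6)/(u - 8)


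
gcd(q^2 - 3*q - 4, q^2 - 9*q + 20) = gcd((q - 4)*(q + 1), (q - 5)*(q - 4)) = q - 4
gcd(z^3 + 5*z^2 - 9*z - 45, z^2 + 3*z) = z + 3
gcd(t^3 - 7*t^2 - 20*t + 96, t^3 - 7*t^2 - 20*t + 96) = t^3 - 7*t^2 - 20*t + 96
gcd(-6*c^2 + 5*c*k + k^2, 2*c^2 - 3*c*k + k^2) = c - k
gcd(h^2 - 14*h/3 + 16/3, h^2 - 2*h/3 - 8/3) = h - 2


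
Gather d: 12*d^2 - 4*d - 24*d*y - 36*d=12*d^2 + d*(-24*y - 40)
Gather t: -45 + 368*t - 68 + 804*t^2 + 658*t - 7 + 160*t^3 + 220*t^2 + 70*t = 160*t^3 + 1024*t^2 + 1096*t - 120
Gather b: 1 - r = 1 - r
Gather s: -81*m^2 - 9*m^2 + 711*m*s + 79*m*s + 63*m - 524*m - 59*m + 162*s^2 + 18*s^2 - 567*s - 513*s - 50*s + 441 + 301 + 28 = -90*m^2 - 520*m + 180*s^2 + s*(790*m - 1130) + 770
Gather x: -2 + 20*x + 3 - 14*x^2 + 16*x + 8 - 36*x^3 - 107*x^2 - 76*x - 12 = -36*x^3 - 121*x^2 - 40*x - 3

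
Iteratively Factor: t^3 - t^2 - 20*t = (t + 4)*(t^2 - 5*t) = t*(t + 4)*(t - 5)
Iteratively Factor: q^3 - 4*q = (q - 2)*(q^2 + 2*q) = q*(q - 2)*(q + 2)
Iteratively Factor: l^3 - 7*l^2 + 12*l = (l)*(l^2 - 7*l + 12) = l*(l - 4)*(l - 3)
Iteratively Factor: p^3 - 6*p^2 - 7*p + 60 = (p - 5)*(p^2 - p - 12) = (p - 5)*(p - 4)*(p + 3)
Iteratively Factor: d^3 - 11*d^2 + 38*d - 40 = (d - 2)*(d^2 - 9*d + 20) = (d - 4)*(d - 2)*(d - 5)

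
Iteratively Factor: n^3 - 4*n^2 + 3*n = (n)*(n^2 - 4*n + 3) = n*(n - 3)*(n - 1)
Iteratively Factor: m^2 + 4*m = (m)*(m + 4)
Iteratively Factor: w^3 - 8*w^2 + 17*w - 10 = (w - 5)*(w^2 - 3*w + 2) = (w - 5)*(w - 1)*(w - 2)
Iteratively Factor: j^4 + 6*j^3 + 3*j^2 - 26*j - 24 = (j + 3)*(j^3 + 3*j^2 - 6*j - 8) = (j - 2)*(j + 3)*(j^2 + 5*j + 4) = (j - 2)*(j + 1)*(j + 3)*(j + 4)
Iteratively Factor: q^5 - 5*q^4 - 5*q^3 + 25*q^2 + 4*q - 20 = (q - 1)*(q^4 - 4*q^3 - 9*q^2 + 16*q + 20) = (q - 1)*(q + 2)*(q^3 - 6*q^2 + 3*q + 10) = (q - 2)*(q - 1)*(q + 2)*(q^2 - 4*q - 5) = (q - 5)*(q - 2)*(q - 1)*(q + 2)*(q + 1)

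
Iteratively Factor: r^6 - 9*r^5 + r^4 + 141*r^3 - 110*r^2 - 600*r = (r + 2)*(r^5 - 11*r^4 + 23*r^3 + 95*r^2 - 300*r) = (r + 2)*(r + 3)*(r^4 - 14*r^3 + 65*r^2 - 100*r) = (r - 5)*(r + 2)*(r + 3)*(r^3 - 9*r^2 + 20*r) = r*(r - 5)*(r + 2)*(r + 3)*(r^2 - 9*r + 20) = r*(r - 5)*(r - 4)*(r + 2)*(r + 3)*(r - 5)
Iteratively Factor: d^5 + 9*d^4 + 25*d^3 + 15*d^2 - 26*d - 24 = (d - 1)*(d^4 + 10*d^3 + 35*d^2 + 50*d + 24) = (d - 1)*(d + 2)*(d^3 + 8*d^2 + 19*d + 12) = (d - 1)*(d + 2)*(d + 4)*(d^2 + 4*d + 3) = (d - 1)*(d + 1)*(d + 2)*(d + 4)*(d + 3)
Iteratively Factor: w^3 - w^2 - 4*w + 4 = (w + 2)*(w^2 - 3*w + 2) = (w - 2)*(w + 2)*(w - 1)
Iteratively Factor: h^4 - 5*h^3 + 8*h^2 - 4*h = (h - 2)*(h^3 - 3*h^2 + 2*h) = (h - 2)^2*(h^2 - h) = h*(h - 2)^2*(h - 1)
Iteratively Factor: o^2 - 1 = (o - 1)*(o + 1)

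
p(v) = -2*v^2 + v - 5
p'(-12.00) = 49.00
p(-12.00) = -305.00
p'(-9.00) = 37.00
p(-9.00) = -176.00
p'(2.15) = -7.60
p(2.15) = -12.10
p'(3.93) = -14.72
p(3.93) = -31.96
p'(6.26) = -24.04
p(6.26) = -77.12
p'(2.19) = -7.76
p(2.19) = -12.40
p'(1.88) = -6.52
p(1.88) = -10.19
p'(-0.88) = 4.52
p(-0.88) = -7.43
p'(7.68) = -29.72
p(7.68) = -115.28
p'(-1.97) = 8.88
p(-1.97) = -14.73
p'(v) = 1 - 4*v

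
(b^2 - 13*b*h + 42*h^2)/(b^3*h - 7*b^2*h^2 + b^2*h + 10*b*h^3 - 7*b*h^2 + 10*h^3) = (b^2 - 13*b*h + 42*h^2)/(h*(b^3 - 7*b^2*h + b^2 + 10*b*h^2 - 7*b*h + 10*h^2))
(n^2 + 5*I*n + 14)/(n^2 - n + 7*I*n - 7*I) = (n - 2*I)/(n - 1)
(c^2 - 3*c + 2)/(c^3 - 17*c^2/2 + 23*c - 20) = 2*(c - 1)/(2*c^2 - 13*c + 20)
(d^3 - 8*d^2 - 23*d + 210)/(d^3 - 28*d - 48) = (d^2 - 2*d - 35)/(d^2 + 6*d + 8)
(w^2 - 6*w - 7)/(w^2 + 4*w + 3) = (w - 7)/(w + 3)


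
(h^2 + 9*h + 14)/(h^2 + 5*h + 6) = (h + 7)/(h + 3)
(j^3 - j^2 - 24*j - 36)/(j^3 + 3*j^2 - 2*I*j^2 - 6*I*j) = (j^2 - 4*j - 12)/(j*(j - 2*I))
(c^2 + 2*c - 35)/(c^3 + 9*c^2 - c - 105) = (c - 5)/(c^2 + 2*c - 15)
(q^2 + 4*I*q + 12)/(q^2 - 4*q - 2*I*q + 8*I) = (q + 6*I)/(q - 4)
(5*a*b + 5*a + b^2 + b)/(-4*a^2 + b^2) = (-5*a*b - 5*a - b^2 - b)/(4*a^2 - b^2)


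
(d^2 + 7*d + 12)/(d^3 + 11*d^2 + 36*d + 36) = (d + 4)/(d^2 + 8*d + 12)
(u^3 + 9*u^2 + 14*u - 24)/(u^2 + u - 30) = (u^2 + 3*u - 4)/(u - 5)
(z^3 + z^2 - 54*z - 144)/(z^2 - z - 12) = (z^2 - 2*z - 48)/(z - 4)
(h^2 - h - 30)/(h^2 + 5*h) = (h - 6)/h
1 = 1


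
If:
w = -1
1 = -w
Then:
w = -1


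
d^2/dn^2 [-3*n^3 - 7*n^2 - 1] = -18*n - 14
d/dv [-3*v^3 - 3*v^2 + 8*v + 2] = -9*v^2 - 6*v + 8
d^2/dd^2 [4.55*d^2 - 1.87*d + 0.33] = 9.10000000000000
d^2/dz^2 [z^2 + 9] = 2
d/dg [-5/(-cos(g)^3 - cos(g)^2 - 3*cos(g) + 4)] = 5*(3*cos(g)^2 + 2*cos(g) + 3)*sin(g)/(cos(g)^3 + cos(g)^2 + 3*cos(g) - 4)^2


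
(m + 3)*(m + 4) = m^2 + 7*m + 12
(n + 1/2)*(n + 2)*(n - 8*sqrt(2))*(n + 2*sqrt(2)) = n^4 - 6*sqrt(2)*n^3 + 5*n^3/2 - 31*n^2 - 15*sqrt(2)*n^2 - 80*n - 6*sqrt(2)*n - 32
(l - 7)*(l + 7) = l^2 - 49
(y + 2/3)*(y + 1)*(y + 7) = y^3 + 26*y^2/3 + 37*y/3 + 14/3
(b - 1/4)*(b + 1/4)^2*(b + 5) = b^4 + 21*b^3/4 + 19*b^2/16 - 21*b/64 - 5/64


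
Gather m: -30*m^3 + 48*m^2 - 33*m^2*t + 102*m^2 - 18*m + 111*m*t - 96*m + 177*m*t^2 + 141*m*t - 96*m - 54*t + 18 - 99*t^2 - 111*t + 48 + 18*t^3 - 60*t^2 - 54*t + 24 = -30*m^3 + m^2*(150 - 33*t) + m*(177*t^2 + 252*t - 210) + 18*t^3 - 159*t^2 - 219*t + 90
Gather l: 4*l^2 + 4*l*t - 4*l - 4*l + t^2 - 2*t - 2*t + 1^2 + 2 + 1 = 4*l^2 + l*(4*t - 8) + t^2 - 4*t + 4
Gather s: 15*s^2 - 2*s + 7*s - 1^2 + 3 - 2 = 15*s^2 + 5*s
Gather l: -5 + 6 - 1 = 0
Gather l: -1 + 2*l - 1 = 2*l - 2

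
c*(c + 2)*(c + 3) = c^3 + 5*c^2 + 6*c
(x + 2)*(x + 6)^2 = x^3 + 14*x^2 + 60*x + 72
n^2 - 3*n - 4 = (n - 4)*(n + 1)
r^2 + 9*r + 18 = (r + 3)*(r + 6)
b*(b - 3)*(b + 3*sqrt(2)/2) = b^3 - 3*b^2 + 3*sqrt(2)*b^2/2 - 9*sqrt(2)*b/2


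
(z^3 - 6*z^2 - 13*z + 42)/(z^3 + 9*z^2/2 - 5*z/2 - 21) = 2*(z - 7)/(2*z + 7)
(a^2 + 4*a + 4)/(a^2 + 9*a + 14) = (a + 2)/(a + 7)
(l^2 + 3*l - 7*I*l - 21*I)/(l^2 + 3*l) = (l - 7*I)/l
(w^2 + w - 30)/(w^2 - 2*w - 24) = (-w^2 - w + 30)/(-w^2 + 2*w + 24)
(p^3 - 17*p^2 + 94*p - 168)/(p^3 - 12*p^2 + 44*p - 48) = (p - 7)/(p - 2)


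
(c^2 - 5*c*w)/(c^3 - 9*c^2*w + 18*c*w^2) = (c - 5*w)/(c^2 - 9*c*w + 18*w^2)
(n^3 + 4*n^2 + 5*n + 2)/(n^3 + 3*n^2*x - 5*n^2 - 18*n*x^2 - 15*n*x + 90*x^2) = (n^3 + 4*n^2 + 5*n + 2)/(n^3 + 3*n^2*x - 5*n^2 - 18*n*x^2 - 15*n*x + 90*x^2)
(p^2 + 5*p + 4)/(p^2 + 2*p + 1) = (p + 4)/(p + 1)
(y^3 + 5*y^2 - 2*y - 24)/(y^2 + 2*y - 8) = y + 3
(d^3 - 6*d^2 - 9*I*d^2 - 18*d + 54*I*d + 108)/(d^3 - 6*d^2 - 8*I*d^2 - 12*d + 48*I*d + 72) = (d - 3*I)/(d - 2*I)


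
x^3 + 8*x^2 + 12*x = x*(x + 2)*(x + 6)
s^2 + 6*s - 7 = (s - 1)*(s + 7)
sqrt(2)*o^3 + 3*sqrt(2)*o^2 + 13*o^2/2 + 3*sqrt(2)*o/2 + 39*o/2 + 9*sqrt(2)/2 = (o + 3)*(o + 3*sqrt(2))*(sqrt(2)*o + 1/2)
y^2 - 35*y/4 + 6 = (y - 8)*(y - 3/4)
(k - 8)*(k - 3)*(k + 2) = k^3 - 9*k^2 + 2*k + 48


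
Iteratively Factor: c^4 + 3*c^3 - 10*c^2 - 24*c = (c + 4)*(c^3 - c^2 - 6*c) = c*(c + 4)*(c^2 - c - 6) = c*(c - 3)*(c + 4)*(c + 2)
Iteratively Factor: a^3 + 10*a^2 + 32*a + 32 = (a + 2)*(a^2 + 8*a + 16) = (a + 2)*(a + 4)*(a + 4)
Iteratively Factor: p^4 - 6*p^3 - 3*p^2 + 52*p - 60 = (p - 5)*(p^3 - p^2 - 8*p + 12) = (p - 5)*(p - 2)*(p^2 + p - 6) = (p - 5)*(p - 2)*(p + 3)*(p - 2)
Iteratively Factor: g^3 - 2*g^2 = (g - 2)*(g^2) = g*(g - 2)*(g)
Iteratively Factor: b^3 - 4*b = (b + 2)*(b^2 - 2*b) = b*(b + 2)*(b - 2)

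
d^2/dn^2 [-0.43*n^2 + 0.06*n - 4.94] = -0.860000000000000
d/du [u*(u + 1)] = 2*u + 1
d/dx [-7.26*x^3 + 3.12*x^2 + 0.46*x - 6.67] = -21.78*x^2 + 6.24*x + 0.46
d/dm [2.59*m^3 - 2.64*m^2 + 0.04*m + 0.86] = 7.77*m^2 - 5.28*m + 0.04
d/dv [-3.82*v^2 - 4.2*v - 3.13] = -7.64*v - 4.2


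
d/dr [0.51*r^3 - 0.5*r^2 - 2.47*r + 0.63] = 1.53*r^2 - 1.0*r - 2.47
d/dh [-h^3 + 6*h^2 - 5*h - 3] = -3*h^2 + 12*h - 5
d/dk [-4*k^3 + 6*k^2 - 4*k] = -12*k^2 + 12*k - 4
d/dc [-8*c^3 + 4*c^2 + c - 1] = -24*c^2 + 8*c + 1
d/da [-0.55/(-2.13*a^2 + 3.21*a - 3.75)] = (1.7655 - 2.343*a)/(2.13*a^2 - 3.21*a + 3.75)^2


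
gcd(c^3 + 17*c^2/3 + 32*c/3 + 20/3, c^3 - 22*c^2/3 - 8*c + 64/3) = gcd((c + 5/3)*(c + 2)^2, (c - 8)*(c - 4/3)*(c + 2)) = c + 2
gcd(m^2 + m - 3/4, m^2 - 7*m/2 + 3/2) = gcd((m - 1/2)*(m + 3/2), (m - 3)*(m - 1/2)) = m - 1/2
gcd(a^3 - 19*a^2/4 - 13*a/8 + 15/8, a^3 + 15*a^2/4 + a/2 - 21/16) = a^2 + a/4 - 3/8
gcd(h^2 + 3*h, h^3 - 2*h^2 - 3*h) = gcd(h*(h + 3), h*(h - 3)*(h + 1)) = h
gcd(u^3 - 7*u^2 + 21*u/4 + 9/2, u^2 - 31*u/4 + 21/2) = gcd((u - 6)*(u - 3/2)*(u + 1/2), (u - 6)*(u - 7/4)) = u - 6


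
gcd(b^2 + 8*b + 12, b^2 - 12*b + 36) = 1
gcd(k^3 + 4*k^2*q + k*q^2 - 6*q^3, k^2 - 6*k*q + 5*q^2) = -k + q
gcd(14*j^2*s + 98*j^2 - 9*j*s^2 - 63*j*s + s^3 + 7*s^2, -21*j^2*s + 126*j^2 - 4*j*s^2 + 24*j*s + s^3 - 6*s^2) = -7*j + s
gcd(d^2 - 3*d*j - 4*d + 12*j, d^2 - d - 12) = d - 4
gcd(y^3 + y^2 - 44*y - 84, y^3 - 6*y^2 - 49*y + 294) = y - 7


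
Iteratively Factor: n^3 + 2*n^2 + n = (n + 1)*(n^2 + n) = n*(n + 1)*(n + 1)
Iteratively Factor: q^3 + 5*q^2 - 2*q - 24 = (q + 4)*(q^2 + q - 6) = (q - 2)*(q + 4)*(q + 3)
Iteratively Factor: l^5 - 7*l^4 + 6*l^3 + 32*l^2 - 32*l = (l - 1)*(l^4 - 6*l^3 + 32*l) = l*(l - 1)*(l^3 - 6*l^2 + 32) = l*(l - 1)*(l + 2)*(l^2 - 8*l + 16) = l*(l - 4)*(l - 1)*(l + 2)*(l - 4)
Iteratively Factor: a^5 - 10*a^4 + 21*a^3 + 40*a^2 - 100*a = (a - 5)*(a^4 - 5*a^3 - 4*a^2 + 20*a) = (a - 5)*(a - 2)*(a^3 - 3*a^2 - 10*a) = a*(a - 5)*(a - 2)*(a^2 - 3*a - 10) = a*(a - 5)^2*(a - 2)*(a + 2)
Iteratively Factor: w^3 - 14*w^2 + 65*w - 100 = (w - 5)*(w^2 - 9*w + 20) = (w - 5)^2*(w - 4)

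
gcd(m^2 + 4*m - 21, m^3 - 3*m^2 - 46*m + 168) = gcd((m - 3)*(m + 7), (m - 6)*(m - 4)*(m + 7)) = m + 7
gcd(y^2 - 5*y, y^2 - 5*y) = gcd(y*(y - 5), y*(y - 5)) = y^2 - 5*y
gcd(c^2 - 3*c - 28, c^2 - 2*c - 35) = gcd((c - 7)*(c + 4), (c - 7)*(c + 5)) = c - 7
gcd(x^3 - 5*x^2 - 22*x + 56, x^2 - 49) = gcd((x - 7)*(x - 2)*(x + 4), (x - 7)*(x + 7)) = x - 7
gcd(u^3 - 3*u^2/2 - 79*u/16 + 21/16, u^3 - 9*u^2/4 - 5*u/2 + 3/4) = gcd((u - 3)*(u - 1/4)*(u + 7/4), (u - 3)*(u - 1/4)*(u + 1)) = u^2 - 13*u/4 + 3/4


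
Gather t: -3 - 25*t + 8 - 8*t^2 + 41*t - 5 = -8*t^2 + 16*t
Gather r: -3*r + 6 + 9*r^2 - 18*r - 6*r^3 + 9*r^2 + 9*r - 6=-6*r^3 + 18*r^2 - 12*r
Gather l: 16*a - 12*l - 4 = 16*a - 12*l - 4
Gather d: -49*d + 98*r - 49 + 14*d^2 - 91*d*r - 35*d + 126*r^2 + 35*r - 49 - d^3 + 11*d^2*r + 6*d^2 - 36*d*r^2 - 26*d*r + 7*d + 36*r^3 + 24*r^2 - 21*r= -d^3 + d^2*(11*r + 20) + d*(-36*r^2 - 117*r - 77) + 36*r^3 + 150*r^2 + 112*r - 98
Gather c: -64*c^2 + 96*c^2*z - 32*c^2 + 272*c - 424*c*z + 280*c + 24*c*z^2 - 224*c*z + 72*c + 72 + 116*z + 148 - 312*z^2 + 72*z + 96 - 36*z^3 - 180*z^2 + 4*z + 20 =c^2*(96*z - 96) + c*(24*z^2 - 648*z + 624) - 36*z^3 - 492*z^2 + 192*z + 336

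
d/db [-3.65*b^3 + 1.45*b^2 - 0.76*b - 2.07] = -10.95*b^2 + 2.9*b - 0.76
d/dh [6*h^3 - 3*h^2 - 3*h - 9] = 18*h^2 - 6*h - 3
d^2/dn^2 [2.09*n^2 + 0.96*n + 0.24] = 4.18000000000000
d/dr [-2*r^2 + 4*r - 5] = 4 - 4*r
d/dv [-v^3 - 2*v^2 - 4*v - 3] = -3*v^2 - 4*v - 4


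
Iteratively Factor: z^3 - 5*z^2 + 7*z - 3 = (z - 1)*(z^2 - 4*z + 3) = (z - 3)*(z - 1)*(z - 1)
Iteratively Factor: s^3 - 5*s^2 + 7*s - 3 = (s - 3)*(s^2 - 2*s + 1) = (s - 3)*(s - 1)*(s - 1)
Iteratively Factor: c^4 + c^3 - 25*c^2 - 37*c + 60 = (c + 3)*(c^3 - 2*c^2 - 19*c + 20) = (c - 1)*(c + 3)*(c^2 - c - 20) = (c - 1)*(c + 3)*(c + 4)*(c - 5)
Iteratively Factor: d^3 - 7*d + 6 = (d - 1)*(d^2 + d - 6) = (d - 1)*(d + 3)*(d - 2)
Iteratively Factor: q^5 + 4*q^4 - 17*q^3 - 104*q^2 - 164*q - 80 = (q + 2)*(q^4 + 2*q^3 - 21*q^2 - 62*q - 40) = (q + 2)^2*(q^3 - 21*q - 20) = (q + 1)*(q + 2)^2*(q^2 - q - 20) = (q + 1)*(q + 2)^2*(q + 4)*(q - 5)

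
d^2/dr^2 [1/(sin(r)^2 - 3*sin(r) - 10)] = (-4*sin(r)^4 + 9*sin(r)^3 - 43*sin(r)^2 + 12*sin(r) + 38)/((sin(r) - 5)^3*(sin(r) + 2)^3)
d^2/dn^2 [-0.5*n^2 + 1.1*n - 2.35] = -1.00000000000000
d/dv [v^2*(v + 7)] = v*(3*v + 14)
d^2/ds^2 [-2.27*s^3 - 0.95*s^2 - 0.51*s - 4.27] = -13.62*s - 1.9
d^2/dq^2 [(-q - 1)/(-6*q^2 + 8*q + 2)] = ((1 - 9*q)*(-3*q^2 + 4*q + 1) - 4*(q + 1)*(3*q - 2)^2)/(-3*q^2 + 4*q + 1)^3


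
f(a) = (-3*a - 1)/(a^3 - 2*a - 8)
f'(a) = (2 - 3*a^2)*(-3*a - 1)/(a^3 - 2*a - 8)^2 - 3/(a^3 - 2*a - 8) = (-3*a^3 + 6*a + (3*a + 1)*(3*a^2 - 2) + 24)/(-a^3 + 2*a + 8)^2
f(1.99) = 1.70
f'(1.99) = 4.83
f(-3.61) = -0.21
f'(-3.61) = -0.10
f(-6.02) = -0.08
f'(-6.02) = -0.03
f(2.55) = -2.48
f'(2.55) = 11.63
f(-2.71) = -0.32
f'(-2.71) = -0.15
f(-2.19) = -0.39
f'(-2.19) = -0.13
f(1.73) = 0.99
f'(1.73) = 1.57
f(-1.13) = -0.33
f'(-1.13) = 0.33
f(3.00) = -0.77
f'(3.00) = 1.25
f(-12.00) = -0.02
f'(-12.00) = 0.00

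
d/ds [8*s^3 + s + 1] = 24*s^2 + 1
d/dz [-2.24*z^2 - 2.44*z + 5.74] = -4.48*z - 2.44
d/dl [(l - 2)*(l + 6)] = 2*l + 4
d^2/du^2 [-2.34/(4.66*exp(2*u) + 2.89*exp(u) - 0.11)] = (-2.34*(9.32*exp(u) + 2.89)*(18.64*exp(u) + 5.78)*exp(u) + (43.6176*exp(u) + 6.7626)*(4.66*exp(2*u) + 2.89*exp(u) - 0.11))*exp(u)/(4.66*exp(2*u) + 2.89*exp(u) - 0.11)^3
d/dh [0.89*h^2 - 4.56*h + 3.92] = 1.78*h - 4.56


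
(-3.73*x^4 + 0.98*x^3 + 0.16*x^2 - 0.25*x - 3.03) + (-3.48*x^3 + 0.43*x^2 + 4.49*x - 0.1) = -3.73*x^4 - 2.5*x^3 + 0.59*x^2 + 4.24*x - 3.13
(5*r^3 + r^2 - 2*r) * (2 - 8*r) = -40*r^4 + 2*r^3 + 18*r^2 - 4*r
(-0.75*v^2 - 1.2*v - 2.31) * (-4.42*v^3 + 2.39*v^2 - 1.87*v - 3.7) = 3.315*v^5 + 3.5115*v^4 + 8.7447*v^3 - 0.5019*v^2 + 8.7597*v + 8.547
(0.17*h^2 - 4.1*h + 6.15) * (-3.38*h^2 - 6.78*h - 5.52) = -0.5746*h^4 + 12.7054*h^3 + 6.0726*h^2 - 19.065*h - 33.948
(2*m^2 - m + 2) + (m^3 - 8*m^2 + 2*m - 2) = m^3 - 6*m^2 + m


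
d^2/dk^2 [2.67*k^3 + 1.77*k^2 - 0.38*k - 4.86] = 16.02*k + 3.54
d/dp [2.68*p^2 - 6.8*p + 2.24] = 5.36*p - 6.8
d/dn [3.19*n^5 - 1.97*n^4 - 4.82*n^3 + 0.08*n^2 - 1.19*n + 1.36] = 15.95*n^4 - 7.88*n^3 - 14.46*n^2 + 0.16*n - 1.19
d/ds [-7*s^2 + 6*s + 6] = 6 - 14*s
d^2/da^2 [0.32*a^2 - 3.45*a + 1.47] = 0.640000000000000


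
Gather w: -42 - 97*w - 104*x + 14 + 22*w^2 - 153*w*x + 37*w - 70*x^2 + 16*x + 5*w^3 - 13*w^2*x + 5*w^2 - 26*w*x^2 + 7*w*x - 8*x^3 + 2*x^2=5*w^3 + w^2*(27 - 13*x) + w*(-26*x^2 - 146*x - 60) - 8*x^3 - 68*x^2 - 88*x - 28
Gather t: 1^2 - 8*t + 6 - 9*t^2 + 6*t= -9*t^2 - 2*t + 7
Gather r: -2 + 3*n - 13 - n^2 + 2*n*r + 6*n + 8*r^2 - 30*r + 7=-n^2 + 9*n + 8*r^2 + r*(2*n - 30) - 8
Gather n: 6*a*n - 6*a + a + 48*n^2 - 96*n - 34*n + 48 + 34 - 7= -5*a + 48*n^2 + n*(6*a - 130) + 75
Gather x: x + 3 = x + 3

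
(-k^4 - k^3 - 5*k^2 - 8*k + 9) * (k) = -k^5 - k^4 - 5*k^3 - 8*k^2 + 9*k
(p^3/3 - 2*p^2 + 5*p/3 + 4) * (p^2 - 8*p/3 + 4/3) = p^5/3 - 26*p^4/9 + 67*p^3/9 - 28*p^2/9 - 76*p/9 + 16/3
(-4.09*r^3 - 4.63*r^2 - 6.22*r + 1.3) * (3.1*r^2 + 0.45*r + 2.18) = -12.679*r^5 - 16.1935*r^4 - 30.2817*r^3 - 8.8624*r^2 - 12.9746*r + 2.834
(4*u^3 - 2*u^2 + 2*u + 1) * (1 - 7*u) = -28*u^4 + 18*u^3 - 16*u^2 - 5*u + 1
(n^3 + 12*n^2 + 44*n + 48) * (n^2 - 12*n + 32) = n^5 - 68*n^3 - 96*n^2 + 832*n + 1536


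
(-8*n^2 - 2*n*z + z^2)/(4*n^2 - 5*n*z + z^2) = (2*n + z)/(-n + z)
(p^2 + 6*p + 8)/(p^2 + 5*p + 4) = (p + 2)/(p + 1)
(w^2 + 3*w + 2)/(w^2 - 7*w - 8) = (w + 2)/(w - 8)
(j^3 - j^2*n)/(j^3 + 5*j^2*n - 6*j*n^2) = j/(j + 6*n)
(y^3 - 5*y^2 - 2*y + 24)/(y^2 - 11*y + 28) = (y^2 - y - 6)/(y - 7)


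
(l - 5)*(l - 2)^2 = l^3 - 9*l^2 + 24*l - 20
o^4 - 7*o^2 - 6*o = o*(o - 3)*(o + 1)*(o + 2)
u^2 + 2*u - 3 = (u - 1)*(u + 3)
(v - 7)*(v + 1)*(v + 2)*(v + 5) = v^4 + v^3 - 39*v^2 - 109*v - 70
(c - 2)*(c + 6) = c^2 + 4*c - 12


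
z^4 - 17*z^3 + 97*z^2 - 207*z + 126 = (z - 7)*(z - 6)*(z - 3)*(z - 1)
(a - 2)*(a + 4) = a^2 + 2*a - 8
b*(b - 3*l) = b^2 - 3*b*l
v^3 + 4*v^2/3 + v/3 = v*(v + 1/3)*(v + 1)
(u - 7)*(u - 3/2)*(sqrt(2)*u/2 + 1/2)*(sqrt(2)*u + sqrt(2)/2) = u^4 - 8*u^3 + sqrt(2)*u^3/2 - 4*sqrt(2)*u^2 + 25*u^2/4 + 25*sqrt(2)*u/8 + 21*u/4 + 21*sqrt(2)/8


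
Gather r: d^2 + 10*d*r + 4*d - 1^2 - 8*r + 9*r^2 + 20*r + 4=d^2 + 4*d + 9*r^2 + r*(10*d + 12) + 3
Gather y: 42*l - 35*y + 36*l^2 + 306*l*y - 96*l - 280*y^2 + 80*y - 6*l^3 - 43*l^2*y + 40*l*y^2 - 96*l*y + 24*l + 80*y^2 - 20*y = -6*l^3 + 36*l^2 - 30*l + y^2*(40*l - 200) + y*(-43*l^2 + 210*l + 25)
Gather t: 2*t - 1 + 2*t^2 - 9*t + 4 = 2*t^2 - 7*t + 3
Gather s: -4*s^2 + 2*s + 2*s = -4*s^2 + 4*s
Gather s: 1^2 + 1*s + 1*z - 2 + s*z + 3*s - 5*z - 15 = s*(z + 4) - 4*z - 16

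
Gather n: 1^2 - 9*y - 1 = -9*y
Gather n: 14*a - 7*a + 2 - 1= 7*a + 1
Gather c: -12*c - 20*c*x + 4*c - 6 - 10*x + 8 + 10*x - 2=c*(-20*x - 8)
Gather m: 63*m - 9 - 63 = 63*m - 72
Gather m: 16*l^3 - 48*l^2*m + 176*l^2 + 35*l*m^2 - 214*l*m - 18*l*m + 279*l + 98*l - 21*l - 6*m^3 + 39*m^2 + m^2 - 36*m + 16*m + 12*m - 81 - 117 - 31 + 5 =16*l^3 + 176*l^2 + 356*l - 6*m^3 + m^2*(35*l + 40) + m*(-48*l^2 - 232*l - 8) - 224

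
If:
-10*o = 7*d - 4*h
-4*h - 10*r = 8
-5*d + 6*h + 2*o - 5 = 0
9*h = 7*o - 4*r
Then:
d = -31/1569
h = 2249/3138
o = 943/3138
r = -1705/1569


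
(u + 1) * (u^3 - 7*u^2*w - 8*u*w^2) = u^4 - 7*u^3*w + u^3 - 8*u^2*w^2 - 7*u^2*w - 8*u*w^2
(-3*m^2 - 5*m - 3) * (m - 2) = -3*m^3 + m^2 + 7*m + 6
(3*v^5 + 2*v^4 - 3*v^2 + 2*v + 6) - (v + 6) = 3*v^5 + 2*v^4 - 3*v^2 + v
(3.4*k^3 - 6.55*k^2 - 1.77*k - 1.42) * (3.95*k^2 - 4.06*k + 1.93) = 13.43*k^5 - 39.6765*k^4 + 26.1635*k^3 - 11.0643*k^2 + 2.3491*k - 2.7406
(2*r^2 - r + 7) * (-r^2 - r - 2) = -2*r^4 - r^3 - 10*r^2 - 5*r - 14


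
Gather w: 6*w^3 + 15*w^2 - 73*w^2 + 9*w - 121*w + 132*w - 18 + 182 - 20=6*w^3 - 58*w^2 + 20*w + 144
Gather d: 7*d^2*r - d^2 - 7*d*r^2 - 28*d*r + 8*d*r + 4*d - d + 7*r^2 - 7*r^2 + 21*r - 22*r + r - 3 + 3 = d^2*(7*r - 1) + d*(-7*r^2 - 20*r + 3)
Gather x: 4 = 4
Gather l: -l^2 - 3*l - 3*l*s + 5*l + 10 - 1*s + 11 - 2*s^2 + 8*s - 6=-l^2 + l*(2 - 3*s) - 2*s^2 + 7*s + 15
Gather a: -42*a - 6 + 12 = 6 - 42*a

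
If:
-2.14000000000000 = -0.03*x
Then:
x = 71.33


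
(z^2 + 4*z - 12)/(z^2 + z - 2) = (z^2 + 4*z - 12)/(z^2 + z - 2)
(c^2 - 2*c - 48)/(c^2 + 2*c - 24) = (c - 8)/(c - 4)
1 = 1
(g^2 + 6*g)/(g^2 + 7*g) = (g + 6)/(g + 7)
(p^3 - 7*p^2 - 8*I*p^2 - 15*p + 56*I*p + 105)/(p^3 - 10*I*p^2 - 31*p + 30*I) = (p - 7)/(p - 2*I)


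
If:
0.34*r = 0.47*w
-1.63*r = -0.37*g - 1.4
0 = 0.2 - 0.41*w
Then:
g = -0.81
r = 0.67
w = 0.49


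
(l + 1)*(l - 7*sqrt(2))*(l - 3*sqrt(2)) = l^3 - 10*sqrt(2)*l^2 + l^2 - 10*sqrt(2)*l + 42*l + 42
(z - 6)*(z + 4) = z^2 - 2*z - 24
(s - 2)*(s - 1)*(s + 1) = s^3 - 2*s^2 - s + 2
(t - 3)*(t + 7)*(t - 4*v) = t^3 - 4*t^2*v + 4*t^2 - 16*t*v - 21*t + 84*v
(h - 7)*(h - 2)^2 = h^3 - 11*h^2 + 32*h - 28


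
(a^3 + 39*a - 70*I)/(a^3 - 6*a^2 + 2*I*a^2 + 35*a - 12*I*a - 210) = (a - 2*I)/(a - 6)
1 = 1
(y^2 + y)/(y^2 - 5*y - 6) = y/(y - 6)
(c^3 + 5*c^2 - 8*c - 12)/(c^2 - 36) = (c^2 - c - 2)/(c - 6)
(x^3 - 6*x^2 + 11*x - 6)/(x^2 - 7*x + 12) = (x^2 - 3*x + 2)/(x - 4)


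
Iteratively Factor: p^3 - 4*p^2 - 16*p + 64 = (p - 4)*(p^2 - 16) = (p - 4)*(p + 4)*(p - 4)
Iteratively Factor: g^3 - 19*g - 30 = (g - 5)*(g^2 + 5*g + 6) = (g - 5)*(g + 2)*(g + 3)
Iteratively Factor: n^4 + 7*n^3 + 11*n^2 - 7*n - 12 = (n - 1)*(n^3 + 8*n^2 + 19*n + 12) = (n - 1)*(n + 4)*(n^2 + 4*n + 3) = (n - 1)*(n + 1)*(n + 4)*(n + 3)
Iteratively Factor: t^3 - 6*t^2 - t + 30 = (t + 2)*(t^2 - 8*t + 15) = (t - 3)*(t + 2)*(t - 5)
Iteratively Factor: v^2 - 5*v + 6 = (v - 2)*(v - 3)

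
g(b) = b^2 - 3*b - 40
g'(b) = 2*b - 3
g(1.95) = -42.05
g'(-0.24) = -3.48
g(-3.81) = -14.05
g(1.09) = -42.08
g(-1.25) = -34.69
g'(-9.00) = -21.00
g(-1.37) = -34.01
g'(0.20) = -2.60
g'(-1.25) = -5.50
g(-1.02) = -35.90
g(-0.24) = -39.22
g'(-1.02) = -5.04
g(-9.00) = 68.00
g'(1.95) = 0.90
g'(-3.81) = -10.62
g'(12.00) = 21.00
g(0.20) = -40.56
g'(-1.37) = -5.74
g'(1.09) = -0.82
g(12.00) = 68.00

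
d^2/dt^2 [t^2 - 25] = 2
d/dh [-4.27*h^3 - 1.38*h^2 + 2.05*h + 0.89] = -12.81*h^2 - 2.76*h + 2.05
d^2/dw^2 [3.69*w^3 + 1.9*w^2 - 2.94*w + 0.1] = 22.14*w + 3.8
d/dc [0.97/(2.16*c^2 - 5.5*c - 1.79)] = (5.335 - 4.1904*c)/(-2.16*c^2 + 5.5*c + 1.79)^2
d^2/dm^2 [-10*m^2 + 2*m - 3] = -20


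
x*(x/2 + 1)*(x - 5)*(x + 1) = x^4/2 - x^3 - 13*x^2/2 - 5*x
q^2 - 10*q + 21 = (q - 7)*(q - 3)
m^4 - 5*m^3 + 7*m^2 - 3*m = m*(m - 3)*(m - 1)^2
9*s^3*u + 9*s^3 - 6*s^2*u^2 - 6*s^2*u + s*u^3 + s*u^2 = (-3*s + u)^2*(s*u + s)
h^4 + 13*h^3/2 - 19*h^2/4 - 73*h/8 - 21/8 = (h - 3/2)*(h + 1/2)^2*(h + 7)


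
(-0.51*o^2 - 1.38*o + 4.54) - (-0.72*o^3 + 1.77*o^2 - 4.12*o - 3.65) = 0.72*o^3 - 2.28*o^2 + 2.74*o + 8.19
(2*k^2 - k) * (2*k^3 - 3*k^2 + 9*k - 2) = 4*k^5 - 8*k^4 + 21*k^3 - 13*k^2 + 2*k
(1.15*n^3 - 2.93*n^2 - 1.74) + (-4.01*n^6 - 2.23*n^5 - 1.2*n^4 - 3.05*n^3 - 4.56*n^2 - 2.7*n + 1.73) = -4.01*n^6 - 2.23*n^5 - 1.2*n^4 - 1.9*n^3 - 7.49*n^2 - 2.7*n - 0.01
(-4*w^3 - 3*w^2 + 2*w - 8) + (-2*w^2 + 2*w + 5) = -4*w^3 - 5*w^2 + 4*w - 3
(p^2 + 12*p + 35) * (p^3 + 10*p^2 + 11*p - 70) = p^5 + 22*p^4 + 166*p^3 + 412*p^2 - 455*p - 2450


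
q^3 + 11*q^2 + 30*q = q*(q + 5)*(q + 6)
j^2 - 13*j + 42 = (j - 7)*(j - 6)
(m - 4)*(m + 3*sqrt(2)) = m^2 - 4*m + 3*sqrt(2)*m - 12*sqrt(2)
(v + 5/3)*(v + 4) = v^2 + 17*v/3 + 20/3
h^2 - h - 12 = (h - 4)*(h + 3)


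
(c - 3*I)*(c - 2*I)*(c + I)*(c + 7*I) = c^4 + 3*I*c^3 + 27*c^2 - 13*I*c + 42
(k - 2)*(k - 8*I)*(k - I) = k^3 - 2*k^2 - 9*I*k^2 - 8*k + 18*I*k + 16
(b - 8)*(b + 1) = b^2 - 7*b - 8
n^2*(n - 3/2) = n^3 - 3*n^2/2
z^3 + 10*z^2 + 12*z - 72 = (z - 2)*(z + 6)^2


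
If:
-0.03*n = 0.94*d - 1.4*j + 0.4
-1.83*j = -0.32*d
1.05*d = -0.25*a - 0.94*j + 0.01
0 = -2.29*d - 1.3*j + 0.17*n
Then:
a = 1.75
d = -0.35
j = -0.06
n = -5.20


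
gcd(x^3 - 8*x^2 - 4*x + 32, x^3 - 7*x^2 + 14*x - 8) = x - 2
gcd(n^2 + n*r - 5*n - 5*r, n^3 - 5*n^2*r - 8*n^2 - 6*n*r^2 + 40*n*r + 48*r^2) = n + r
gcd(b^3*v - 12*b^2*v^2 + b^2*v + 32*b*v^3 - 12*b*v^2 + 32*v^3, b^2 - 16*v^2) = -b + 4*v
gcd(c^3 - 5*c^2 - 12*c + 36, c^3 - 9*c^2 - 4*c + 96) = c + 3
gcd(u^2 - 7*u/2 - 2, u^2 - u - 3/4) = u + 1/2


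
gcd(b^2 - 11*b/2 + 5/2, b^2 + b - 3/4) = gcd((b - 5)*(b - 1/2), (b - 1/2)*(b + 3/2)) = b - 1/2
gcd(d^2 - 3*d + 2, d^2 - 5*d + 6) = d - 2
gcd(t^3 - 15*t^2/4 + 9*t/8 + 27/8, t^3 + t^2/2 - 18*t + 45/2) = t^2 - 9*t/2 + 9/2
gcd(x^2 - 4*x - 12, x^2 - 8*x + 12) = x - 6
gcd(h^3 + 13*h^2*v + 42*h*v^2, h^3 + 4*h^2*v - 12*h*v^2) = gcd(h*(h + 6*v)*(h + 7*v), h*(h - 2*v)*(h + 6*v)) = h^2 + 6*h*v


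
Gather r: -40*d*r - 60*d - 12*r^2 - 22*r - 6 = -60*d - 12*r^2 + r*(-40*d - 22) - 6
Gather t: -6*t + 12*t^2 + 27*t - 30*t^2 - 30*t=-18*t^2 - 9*t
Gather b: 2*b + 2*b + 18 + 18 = 4*b + 36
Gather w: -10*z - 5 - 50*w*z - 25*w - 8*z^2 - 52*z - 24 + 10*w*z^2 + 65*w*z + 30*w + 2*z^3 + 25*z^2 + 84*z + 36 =w*(10*z^2 + 15*z + 5) + 2*z^3 + 17*z^2 + 22*z + 7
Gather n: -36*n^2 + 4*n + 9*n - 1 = -36*n^2 + 13*n - 1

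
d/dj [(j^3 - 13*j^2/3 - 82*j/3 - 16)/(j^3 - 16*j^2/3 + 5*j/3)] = 3*(-3*j^4 + 174*j^3 - 315*j^2 - 512*j + 80)/(j^2*(9*j^4 - 96*j^3 + 286*j^2 - 160*j + 25))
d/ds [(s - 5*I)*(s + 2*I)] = 2*s - 3*I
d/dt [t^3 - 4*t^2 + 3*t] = 3*t^2 - 8*t + 3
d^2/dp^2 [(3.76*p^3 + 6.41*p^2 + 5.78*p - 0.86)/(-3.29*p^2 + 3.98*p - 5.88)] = (-2.8421709430404e-14*p^4 - 266.638144*p^3 + 1327.826892*p^2 - 176.673*p - 719.803808)/(35.611289*p^6 - 129.239754*p^5 + 347.281872*p^4 - 525.008168*p^3 + 620.673984*p^2 - 412.818336*p + 203.297472)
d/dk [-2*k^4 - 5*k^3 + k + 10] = -8*k^3 - 15*k^2 + 1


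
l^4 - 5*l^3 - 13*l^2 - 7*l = l*(l - 7)*(l + 1)^2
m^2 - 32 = (m - 4*sqrt(2))*(m + 4*sqrt(2))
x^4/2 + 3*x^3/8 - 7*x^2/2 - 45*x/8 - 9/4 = (x/2 + 1/2)*(x - 3)*(x + 3/4)*(x + 2)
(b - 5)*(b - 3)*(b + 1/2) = b^3 - 15*b^2/2 + 11*b + 15/2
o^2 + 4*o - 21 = (o - 3)*(o + 7)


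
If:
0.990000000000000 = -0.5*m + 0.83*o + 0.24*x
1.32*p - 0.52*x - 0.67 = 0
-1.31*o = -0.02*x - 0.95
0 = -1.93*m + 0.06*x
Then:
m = 0.05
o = 0.75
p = 1.15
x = 1.64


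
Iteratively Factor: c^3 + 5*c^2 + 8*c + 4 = (c + 1)*(c^2 + 4*c + 4) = (c + 1)*(c + 2)*(c + 2)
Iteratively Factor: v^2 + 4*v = (v)*(v + 4)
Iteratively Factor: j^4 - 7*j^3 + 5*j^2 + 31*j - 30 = (j - 5)*(j^3 - 2*j^2 - 5*j + 6) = (j - 5)*(j + 2)*(j^2 - 4*j + 3) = (j - 5)*(j - 3)*(j + 2)*(j - 1)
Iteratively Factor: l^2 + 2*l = (l)*(l + 2)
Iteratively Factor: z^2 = (z)*(z)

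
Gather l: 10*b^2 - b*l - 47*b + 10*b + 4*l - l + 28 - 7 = 10*b^2 - 37*b + l*(3 - b) + 21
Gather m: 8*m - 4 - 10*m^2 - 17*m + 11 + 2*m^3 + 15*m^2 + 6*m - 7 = 2*m^3 + 5*m^2 - 3*m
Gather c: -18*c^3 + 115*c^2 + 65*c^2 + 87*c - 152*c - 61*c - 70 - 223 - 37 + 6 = -18*c^3 + 180*c^2 - 126*c - 324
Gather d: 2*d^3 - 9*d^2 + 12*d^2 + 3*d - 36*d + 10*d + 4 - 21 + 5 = 2*d^3 + 3*d^2 - 23*d - 12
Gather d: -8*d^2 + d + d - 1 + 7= -8*d^2 + 2*d + 6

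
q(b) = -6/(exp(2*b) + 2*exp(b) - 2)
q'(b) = -6*(-2*exp(2*b) - 2*exp(b))/(exp(2*b) + 2*exp(b) - 2)^2 = 12*(exp(b) + 1)*exp(b)/(exp(2*b) + 2*exp(b) - 2)^2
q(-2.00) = 3.51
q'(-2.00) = 0.63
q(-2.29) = 3.36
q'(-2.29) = 0.42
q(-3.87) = 3.06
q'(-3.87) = 0.07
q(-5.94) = 3.01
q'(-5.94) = 0.01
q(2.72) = -0.02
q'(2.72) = 0.04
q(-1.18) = 4.65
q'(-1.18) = 2.89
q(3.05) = -0.01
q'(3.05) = 0.02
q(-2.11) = 3.44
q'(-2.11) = 0.54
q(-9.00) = 3.00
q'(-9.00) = 0.00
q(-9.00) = 3.00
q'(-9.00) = 0.00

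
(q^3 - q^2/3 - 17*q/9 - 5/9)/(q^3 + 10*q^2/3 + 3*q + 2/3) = (q - 5/3)/(q + 2)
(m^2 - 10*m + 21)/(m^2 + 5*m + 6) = (m^2 - 10*m + 21)/(m^2 + 5*m + 6)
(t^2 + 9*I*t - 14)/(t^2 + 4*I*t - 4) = (t + 7*I)/(t + 2*I)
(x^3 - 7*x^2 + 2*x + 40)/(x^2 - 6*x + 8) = (x^2 - 3*x - 10)/(x - 2)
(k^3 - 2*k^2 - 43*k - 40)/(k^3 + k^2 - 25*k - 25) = (k - 8)/(k - 5)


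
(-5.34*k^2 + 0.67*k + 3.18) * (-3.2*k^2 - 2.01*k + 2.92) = 17.088*k^4 + 8.5894*k^3 - 27.1155*k^2 - 4.4354*k + 9.2856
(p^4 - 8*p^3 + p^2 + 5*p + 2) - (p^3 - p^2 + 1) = p^4 - 9*p^3 + 2*p^2 + 5*p + 1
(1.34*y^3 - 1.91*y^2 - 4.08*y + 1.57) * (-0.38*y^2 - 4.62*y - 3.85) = -0.5092*y^5 - 5.465*y^4 + 5.2156*y^3 + 25.6065*y^2 + 8.4546*y - 6.0445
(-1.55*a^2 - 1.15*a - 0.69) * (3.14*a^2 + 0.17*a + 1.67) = -4.867*a^4 - 3.8745*a^3 - 4.9506*a^2 - 2.0378*a - 1.1523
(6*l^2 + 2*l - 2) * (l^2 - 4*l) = 6*l^4 - 22*l^3 - 10*l^2 + 8*l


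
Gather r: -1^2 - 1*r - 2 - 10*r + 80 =77 - 11*r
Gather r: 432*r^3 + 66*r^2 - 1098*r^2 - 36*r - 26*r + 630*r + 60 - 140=432*r^3 - 1032*r^2 + 568*r - 80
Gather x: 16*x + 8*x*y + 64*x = x*(8*y + 80)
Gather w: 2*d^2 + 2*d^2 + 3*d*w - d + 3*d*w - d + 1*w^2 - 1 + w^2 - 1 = 4*d^2 + 6*d*w - 2*d + 2*w^2 - 2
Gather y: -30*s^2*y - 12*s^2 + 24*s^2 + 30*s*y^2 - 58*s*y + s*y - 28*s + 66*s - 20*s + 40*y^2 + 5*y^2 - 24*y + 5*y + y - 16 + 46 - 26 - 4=12*s^2 + 18*s + y^2*(30*s + 45) + y*(-30*s^2 - 57*s - 18)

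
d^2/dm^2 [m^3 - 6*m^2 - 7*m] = 6*m - 12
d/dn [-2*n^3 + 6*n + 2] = 6 - 6*n^2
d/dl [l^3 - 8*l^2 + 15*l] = 3*l^2 - 16*l + 15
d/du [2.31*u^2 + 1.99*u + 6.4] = 4.62*u + 1.99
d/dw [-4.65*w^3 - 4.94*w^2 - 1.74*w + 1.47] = -13.95*w^2 - 9.88*w - 1.74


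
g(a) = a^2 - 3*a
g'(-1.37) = -5.74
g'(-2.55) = -8.10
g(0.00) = 0.00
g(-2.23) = 11.66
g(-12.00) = 180.00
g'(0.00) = -3.00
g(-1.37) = 5.99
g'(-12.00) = -27.00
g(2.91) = -0.26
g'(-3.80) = -10.60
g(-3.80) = 25.84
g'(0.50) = -2.00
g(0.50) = -1.25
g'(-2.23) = -7.46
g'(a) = 2*a - 3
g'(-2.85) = -8.70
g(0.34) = -0.90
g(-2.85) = 16.67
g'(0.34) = -2.32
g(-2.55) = 14.15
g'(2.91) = 2.82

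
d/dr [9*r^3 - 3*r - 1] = 27*r^2 - 3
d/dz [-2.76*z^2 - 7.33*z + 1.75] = -5.52*z - 7.33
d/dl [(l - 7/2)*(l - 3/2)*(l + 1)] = 3*l^2 - 8*l + 1/4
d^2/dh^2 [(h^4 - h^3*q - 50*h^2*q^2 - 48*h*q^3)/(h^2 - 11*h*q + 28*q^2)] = 2*(h^6 - 33*h^5*q + 447*h^4*q^2 - 3155*h^3*q^3 + 9828*h^2*q^4 + 1680*h*q^5 - 53984*q^6)/(h^6 - 33*h^5*q + 447*h^4*q^2 - 3179*h^3*q^3 + 12516*h^2*q^4 - 25872*h*q^5 + 21952*q^6)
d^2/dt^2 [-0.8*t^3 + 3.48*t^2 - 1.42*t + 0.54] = 6.96 - 4.8*t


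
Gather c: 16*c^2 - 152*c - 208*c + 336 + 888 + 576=16*c^2 - 360*c + 1800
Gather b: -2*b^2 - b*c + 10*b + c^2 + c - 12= -2*b^2 + b*(10 - c) + c^2 + c - 12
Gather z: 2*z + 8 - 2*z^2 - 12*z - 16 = -2*z^2 - 10*z - 8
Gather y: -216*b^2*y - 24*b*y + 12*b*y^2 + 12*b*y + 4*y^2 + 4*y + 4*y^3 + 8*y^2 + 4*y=4*y^3 + y^2*(12*b + 12) + y*(-216*b^2 - 12*b + 8)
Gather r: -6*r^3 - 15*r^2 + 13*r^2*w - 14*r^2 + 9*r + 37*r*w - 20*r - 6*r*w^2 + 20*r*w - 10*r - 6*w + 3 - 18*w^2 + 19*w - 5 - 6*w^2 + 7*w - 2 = -6*r^3 + r^2*(13*w - 29) + r*(-6*w^2 + 57*w - 21) - 24*w^2 + 20*w - 4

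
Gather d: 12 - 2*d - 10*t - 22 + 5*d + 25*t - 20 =3*d + 15*t - 30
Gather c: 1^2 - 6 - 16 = -21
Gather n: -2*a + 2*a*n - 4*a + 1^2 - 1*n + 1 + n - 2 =2*a*n - 6*a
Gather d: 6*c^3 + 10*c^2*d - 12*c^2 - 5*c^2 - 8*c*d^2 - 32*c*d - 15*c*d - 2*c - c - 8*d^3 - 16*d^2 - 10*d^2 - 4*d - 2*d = 6*c^3 - 17*c^2 - 3*c - 8*d^3 + d^2*(-8*c - 26) + d*(10*c^2 - 47*c - 6)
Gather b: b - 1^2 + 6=b + 5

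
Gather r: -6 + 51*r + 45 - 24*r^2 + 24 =-24*r^2 + 51*r + 63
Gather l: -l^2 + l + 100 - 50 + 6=-l^2 + l + 56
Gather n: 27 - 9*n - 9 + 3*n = 18 - 6*n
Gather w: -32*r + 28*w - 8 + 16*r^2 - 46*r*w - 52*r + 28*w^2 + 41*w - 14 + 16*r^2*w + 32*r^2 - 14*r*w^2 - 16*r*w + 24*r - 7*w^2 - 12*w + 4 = 48*r^2 - 60*r + w^2*(21 - 14*r) + w*(16*r^2 - 62*r + 57) - 18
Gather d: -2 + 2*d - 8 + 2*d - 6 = 4*d - 16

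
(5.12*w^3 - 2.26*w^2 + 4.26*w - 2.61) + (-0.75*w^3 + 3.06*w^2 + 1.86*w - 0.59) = 4.37*w^3 + 0.8*w^2 + 6.12*w - 3.2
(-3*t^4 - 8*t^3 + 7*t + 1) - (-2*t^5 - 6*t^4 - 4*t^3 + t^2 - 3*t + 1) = 2*t^5 + 3*t^4 - 4*t^3 - t^2 + 10*t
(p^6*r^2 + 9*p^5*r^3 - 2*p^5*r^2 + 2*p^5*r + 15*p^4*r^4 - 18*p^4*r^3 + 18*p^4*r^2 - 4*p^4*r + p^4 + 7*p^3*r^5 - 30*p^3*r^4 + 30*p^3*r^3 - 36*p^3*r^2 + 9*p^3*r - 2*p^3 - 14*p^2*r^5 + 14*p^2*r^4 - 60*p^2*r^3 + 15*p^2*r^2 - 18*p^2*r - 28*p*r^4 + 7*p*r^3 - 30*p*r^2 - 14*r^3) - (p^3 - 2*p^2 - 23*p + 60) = p^6*r^2 + 9*p^5*r^3 - 2*p^5*r^2 + 2*p^5*r + 15*p^4*r^4 - 18*p^4*r^3 + 18*p^4*r^2 - 4*p^4*r + p^4 + 7*p^3*r^5 - 30*p^3*r^4 + 30*p^3*r^3 - 36*p^3*r^2 + 9*p^3*r - 3*p^3 - 14*p^2*r^5 + 14*p^2*r^4 - 60*p^2*r^3 + 15*p^2*r^2 - 18*p^2*r + 2*p^2 - 28*p*r^4 + 7*p*r^3 - 30*p*r^2 + 23*p - 14*r^3 - 60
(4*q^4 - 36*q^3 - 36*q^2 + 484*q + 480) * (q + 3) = 4*q^5 - 24*q^4 - 144*q^3 + 376*q^2 + 1932*q + 1440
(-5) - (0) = -5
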